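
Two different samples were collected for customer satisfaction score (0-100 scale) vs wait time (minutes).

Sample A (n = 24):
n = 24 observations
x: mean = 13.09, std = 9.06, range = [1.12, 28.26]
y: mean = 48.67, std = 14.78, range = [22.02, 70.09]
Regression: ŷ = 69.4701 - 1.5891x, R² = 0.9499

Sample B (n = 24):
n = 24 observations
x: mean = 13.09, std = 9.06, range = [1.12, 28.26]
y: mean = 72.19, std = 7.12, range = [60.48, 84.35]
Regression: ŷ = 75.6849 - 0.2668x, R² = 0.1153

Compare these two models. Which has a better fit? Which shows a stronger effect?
Model A has the better fit (R² = 0.9499 vs 0.1153). Model A shows the stronger effect (|β₁| = 1.5891 vs 0.2668).

Model Comparison:

Goodness of fit (R²):
- Model A: R² = 0.9499 → 94.99% of variance in satisfaction score explained
- Model B: R² = 0.1153 → 11.53% of variance in satisfaction score explained
- 0.9499 > 0.1153 → Model A has the better fit

Strength of effect — compare |β₁|:
- Model A: β₁ = -1.5891 → predicted satisfaction score falls 1.5891 points per additional minute of wait time
- Model B: β₁ = -0.2668 → predicted satisfaction score falls 0.2668 points per additional minute of wait time
- |-1.5891| > |-0.2668| → Model A shows the stronger marginal effect

Notes:
- A steeper slope doesn't make a better model if the scatter around the line is large.
- The two samples could reflect different populations, time periods, or measurement quality.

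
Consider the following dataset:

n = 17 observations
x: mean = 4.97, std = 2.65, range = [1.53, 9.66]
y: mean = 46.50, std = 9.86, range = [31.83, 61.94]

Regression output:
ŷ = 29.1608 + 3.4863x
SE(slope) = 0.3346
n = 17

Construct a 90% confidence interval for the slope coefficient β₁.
The 90% CI for β₁ is (2.8997, 4.0729)

Confidence interval for the slope:

The 90% CI for β₁ is: β̂₁ ± t*(α/2, n-2) × SE(β̂₁)

Step 1: Find critical t-value
- Confidence level = 0.9
- Degrees of freedom = n - 2 = 17 - 2 = 15
- t*(α/2, 15) = 1.7531

Step 2: Calculate margin of error
Margin = 1.7531 × 0.3346 = 0.5866

Step 3: Construct interval
CI = 3.4863 ± 0.5866
CI = (2.8997, 4.0729)

Interpretation: We are 90% confident that the true slope β₁ lies between 2.8997 and 4.0729.
Since 0 is outside the interval, a two-sided test at α = 0.10 would reject H₀: β₁ = 0.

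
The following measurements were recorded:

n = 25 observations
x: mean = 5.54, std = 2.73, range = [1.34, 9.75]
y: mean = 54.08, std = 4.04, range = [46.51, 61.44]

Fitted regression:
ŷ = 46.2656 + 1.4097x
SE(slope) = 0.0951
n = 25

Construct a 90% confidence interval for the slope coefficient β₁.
The 90% CI for β₁ is (1.2467, 1.5727)

Confidence interval for the slope:

The 90% CI for β₁ is: β̂₁ ± t*(α/2, n-2) × SE(β̂₁)

Step 1: Find critical t-value
- Confidence level = 0.9
- Degrees of freedom = n - 2 = 25 - 2 = 23
- t*(α/2, 23) = 1.7139

Step 2: Calculate margin of error
Margin = 1.7139 × 0.0951 = 0.1630

Step 3: Construct interval
CI = 1.4097 ± 0.1630
CI = (1.2467, 1.5727)

Interpretation: intervals built this way capture the true β₁ in 90% of repeated samples; here the plausible range for the per-unit effect of x on y is 1.2467 to 1.5727.
Both endpoints are positive, so the data support a genuinely positive slope at this confidence level.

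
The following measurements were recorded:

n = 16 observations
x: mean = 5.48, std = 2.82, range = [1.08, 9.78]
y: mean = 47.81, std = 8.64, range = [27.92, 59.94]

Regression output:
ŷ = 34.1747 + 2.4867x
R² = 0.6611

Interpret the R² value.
About 66.11% of the variability in y is accounted for by the regression on x (R² = 0.6611) — a moderate linear fit.

The coefficient of determination R² is the fraction of the total variation in y that the fitted line accounts for.

Here R² = 0.6611:
- Explained: 66.11% of the variation in y
- Unexplained (residual): 100% − 66.11% = 33.89%
- Rule of thumb (below 0.3 weak; 0.3 to below 0.7 moderate; 0.7 and above strong) → moderate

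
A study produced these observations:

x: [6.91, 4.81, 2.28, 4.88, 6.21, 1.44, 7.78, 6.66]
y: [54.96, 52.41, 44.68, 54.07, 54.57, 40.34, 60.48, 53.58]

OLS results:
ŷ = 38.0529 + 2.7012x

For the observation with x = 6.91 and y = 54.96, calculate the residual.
Residual = -1.7582

The residual is the difference between the actual value and the predicted value:

Residual = y - ŷ

Step 1: Calculate predicted value
ŷ = 38.0529 + 2.7012 × 6.91
ŷ = 56.7182

Step 2: Calculate residual
Residual = 54.96 - 56.7182
Residual = -1.7582

Interpretation: the model overestimates the actual value by 1.7582 at this point (negative residual → observation lies below the fitted line).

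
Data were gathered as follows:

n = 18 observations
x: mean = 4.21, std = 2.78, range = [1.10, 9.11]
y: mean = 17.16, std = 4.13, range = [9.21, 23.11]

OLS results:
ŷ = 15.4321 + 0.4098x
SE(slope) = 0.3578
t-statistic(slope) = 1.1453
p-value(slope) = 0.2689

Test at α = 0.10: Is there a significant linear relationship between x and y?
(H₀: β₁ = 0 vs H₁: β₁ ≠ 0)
p-value = 0.2689 ≥ α = 0.10, so we fail to reject H₀. The relationship is not significant.

Hypothesis test for the slope coefficient:

H₀: β₁ = 0 (no linear relationship)
H₁: β₁ ≠ 0 (linear relationship exists)

Test statistic: t = β̂₁ / SE(β̂₁) = 0.4098 / 0.3578 = 1.1453

The p-value (0.2689) is the probability, under H₀, of a t-statistic at least as extreme as |t| = 1.1453 (two-sided, df = n − 2 = 16).

Decision rule: reject H₀ if p-value < α.
p-value = 0.2689 ≥ α = 0.10 → fail to reject H₀.

Conclusion: the linear association between x and y is not significant at the 10% level.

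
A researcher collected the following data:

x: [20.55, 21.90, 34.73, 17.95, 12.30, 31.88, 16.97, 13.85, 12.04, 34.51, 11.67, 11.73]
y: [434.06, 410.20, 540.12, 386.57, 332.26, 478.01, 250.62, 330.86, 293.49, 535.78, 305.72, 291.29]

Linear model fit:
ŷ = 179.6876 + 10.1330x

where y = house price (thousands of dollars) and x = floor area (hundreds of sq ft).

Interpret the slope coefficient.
An increase of one hundred sq ft in floor area is associated with a 10.1330 thousand dollars increase in predicted house price.

The slope coefficient β₁ = 10.1330 represents the marginal effect of floor area on house price.

Interpretation:
- Floor area up by 1 hundred sq ft → predicted house price increases by 10.1330 thousand dollars
- The effect is assumed constant over the observed range of x (linearity)
- The slope describes association in these data, not necessarily a causal effect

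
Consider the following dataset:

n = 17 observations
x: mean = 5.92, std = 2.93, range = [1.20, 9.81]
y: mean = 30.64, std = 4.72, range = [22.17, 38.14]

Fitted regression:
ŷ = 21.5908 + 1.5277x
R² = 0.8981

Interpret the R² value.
R² = 0.8981 means 89.81% of the variation in y is explained by the linear relationship with x. This indicates a strong fit.

The coefficient of determination R² is the fraction of the total variation in y that the fitted line accounts for.

Here R² = 0.8981:
- Explained: 89.81% of the variation in y
- Unexplained (residual): 100% − 89.81% = 10.19%
- Rule of thumb (below 0.3 weak; 0.3 to below 0.7 moderate; 0.7 and above strong) → strong

Calculation: R² = 1 − (SS_res / SS_tot), where SS_res is the sum of squared residuals and SS_tot the total sum of squares.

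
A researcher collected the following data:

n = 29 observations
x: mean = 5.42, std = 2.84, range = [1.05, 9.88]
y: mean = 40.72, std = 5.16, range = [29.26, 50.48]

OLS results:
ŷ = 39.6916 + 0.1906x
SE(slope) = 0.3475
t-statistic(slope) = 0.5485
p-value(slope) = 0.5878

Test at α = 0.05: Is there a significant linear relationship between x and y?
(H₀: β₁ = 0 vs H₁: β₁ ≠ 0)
Since p-value = 0.5878 ≥ α = 0.05, fail to reject H₀ — the slope is not significantly different from 0.

Hypothesis test for the slope coefficient:

H₀: β₁ = 0 (no linear relationship)
H₁: β₁ ≠ 0 (linear relationship exists)

Test statistic: t = β̂₁ / SE(β̂₁) = 0.1906 / 0.3475 = 0.5485

With df = 27, the two-sided p-value for |t| = 0.5485 is 0.5878.

Decision rule: reject H₀ if p-value < α.
p-value = 0.5878 ≥ α = 0.05 → fail to reject H₀.

At α = 0.05 the data do not provide convincing evidence of a nonzero slope.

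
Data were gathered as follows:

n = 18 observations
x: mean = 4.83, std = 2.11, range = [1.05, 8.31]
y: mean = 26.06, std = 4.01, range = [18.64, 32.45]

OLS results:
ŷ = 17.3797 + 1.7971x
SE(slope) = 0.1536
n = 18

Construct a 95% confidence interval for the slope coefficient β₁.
The 95% CI for β₁ is (1.4715, 2.1227)

Confidence interval for the slope:

The 95% CI for β₁ is: β̂₁ ± t*(α/2, n-2) × SE(β̂₁)

Step 1: Find critical t-value
- Confidence level = 0.95
- Degrees of freedom = n - 2 = 18 - 2 = 16
- t*(α/2, 16) = 2.1199

Step 2: Calculate margin of error
Margin = 2.1199 × 0.1536 = 0.3256

Step 3: Construct interval
CI = 1.7971 ± 0.3256
CI = (1.4715, 2.1227)

Interpretation: We are 95% confident that the true slope β₁ lies between 1.4715 and 2.1227.
Both endpoints are positive, so the data support a genuinely positive slope at this confidence level.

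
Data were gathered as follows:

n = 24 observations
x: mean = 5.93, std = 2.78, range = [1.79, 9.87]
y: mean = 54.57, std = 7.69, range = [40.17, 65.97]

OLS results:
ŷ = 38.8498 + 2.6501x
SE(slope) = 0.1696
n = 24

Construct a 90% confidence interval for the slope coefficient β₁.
The 90% CI for β₁ is (2.3589, 2.9413)

Confidence interval for the slope:

The 90% CI for β₁ is: β̂₁ ± t*(α/2, n-2) × SE(β̂₁)

Step 1: Find critical t-value
- Confidence level = 0.9
- Degrees of freedom = n - 2 = 24 - 2 = 22
- t*(α/2, 22) = 1.7171

Step 2: Calculate margin of error
Margin = 1.7171 × 0.1696 = 0.2912

Step 3: Construct interval
CI = 2.6501 ± 0.2912
CI = (2.3589, 2.9413)

Interpretation: each one-unit increase in x is associated with a change in mean y of between 2.3589 and 2.9413, with 90% confidence.
Since 0 is outside the interval, a two-sided test at α = 0.10 would reject H₀: β₁ = 0.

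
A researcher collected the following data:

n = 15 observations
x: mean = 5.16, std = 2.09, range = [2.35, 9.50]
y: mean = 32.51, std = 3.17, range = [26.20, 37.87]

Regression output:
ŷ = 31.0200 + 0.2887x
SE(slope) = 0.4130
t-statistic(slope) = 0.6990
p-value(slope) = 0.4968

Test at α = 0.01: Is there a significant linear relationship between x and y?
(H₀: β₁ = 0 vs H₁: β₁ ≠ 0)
p-value = 0.4968 ≥ α = 0.01, so we fail to reject H₀. The relationship is not significant.

Hypothesis test for the slope coefficient:

H₀: β₁ = 0 (no linear relationship)
H₁: β₁ ≠ 0 (linear relationship exists)

Test statistic: t = β̂₁ / SE(β̂₁) = 0.2887 / 0.4130 = 0.6990

The p-value (0.4968) is the probability, under H₀, of a t-statistic at least as extreme as |t| = 0.6990 (two-sided, df = n − 2 = 13).

Decision rule: reject H₀ if p-value < α.
p-value = 0.4968 ≥ α = 0.01 → fail to reject H₀.

At α = 0.01 the data do not provide convincing evidence of a nonzero slope.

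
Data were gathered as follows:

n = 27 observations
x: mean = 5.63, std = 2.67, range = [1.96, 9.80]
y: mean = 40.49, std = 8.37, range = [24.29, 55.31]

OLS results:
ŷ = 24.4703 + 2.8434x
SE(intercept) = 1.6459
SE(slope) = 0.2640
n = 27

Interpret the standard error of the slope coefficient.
SE(slope) = 0.2640 measures the uncertainty in the estimated slope. The coefficient is estimated precisely (SE/|β̂₁| = 9.3%).

SE(β̂₁) = s / √Sxx, where s is the residual standard deviation and Sxx = Σ(x − x̄)². It is the yardstick for how far β̂₁ = 2.8434 could plausibly be from the true slope.

Relative precision:
- SE / |β̂₁| = 0.2640 / 2.8434 = 9.3%
- Rule of thumb (under 20%: precise; 20% to under 50%: moderately precise; 50% or more: imprecise) → precise

Rough 95% range (±2 SE): 2.8434 ± 0.5280 → (2.3154, 3.3714).

What drives SE(β̂₁): larger n (here n = 27) → smaller SE.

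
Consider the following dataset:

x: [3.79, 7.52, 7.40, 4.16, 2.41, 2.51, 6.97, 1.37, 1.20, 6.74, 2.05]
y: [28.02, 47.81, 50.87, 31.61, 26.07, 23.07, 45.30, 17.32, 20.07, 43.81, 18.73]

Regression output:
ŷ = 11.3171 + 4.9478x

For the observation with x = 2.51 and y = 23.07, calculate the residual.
Residual = -0.6661

The residual is the difference between the actual value and the predicted value:

Residual = y - ŷ

Step 1: Calculate predicted value
ŷ = 11.3171 + 4.9478 × 2.51
ŷ = 23.7361

Step 2: Calculate residual
Residual = 23.07 - 23.7361
Residual = -0.6661

Sign check: y < ŷ, so the point is below the line and the fit overestimates here.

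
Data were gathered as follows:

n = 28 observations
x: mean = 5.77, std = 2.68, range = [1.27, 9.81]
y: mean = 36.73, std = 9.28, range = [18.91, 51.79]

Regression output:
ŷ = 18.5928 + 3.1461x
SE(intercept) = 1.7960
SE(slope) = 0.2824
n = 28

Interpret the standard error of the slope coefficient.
SE(slope) = 0.2824 measures the uncertainty in the estimated slope. The coefficient is estimated precisely (SE/|β̂₁| = 9.0%).

SE(β̂₁) = s / √Sxx, where s is the residual standard deviation and Sxx = Σ(x − x̄)². It is the yardstick for how far β̂₁ = 3.1461 could plausibly be from the true slope.

Relative precision:
- SE / |β̂₁| = 0.2824 / 3.1461 = 9.0%
- Rule of thumb (under 20%: precise; 20% to under 50%: moderately precise; 50% or more: imprecise) → precise

Link to interval estimation: a confidence interval for β₁ is β̂₁ ± t* × 0.2824, so SE sets the half-width per unit of t*.

What drives SE(β̂₁): more residual scatter → larger SE; wider spread of x values → smaller SE.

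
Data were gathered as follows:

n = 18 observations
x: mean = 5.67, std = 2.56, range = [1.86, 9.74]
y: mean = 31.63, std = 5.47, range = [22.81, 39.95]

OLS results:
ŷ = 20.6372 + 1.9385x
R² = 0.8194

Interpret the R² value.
R² = 0.8194 means 81.94% of the variation in y is explained by the linear relationship with x. This indicates a strong fit.

R² = 1 − SS_res/SS_tot compares the residual scatter to the total scatter of y about its mean.

Here R² = 0.8194:
- Explained: 81.94% of the variation in y
- Unexplained (residual): 100% − 81.94% = 18.06%
- Rule of thumb (below 0.3 weak; 0.3 to below 0.7 moderate; 0.7 and above strong) → strong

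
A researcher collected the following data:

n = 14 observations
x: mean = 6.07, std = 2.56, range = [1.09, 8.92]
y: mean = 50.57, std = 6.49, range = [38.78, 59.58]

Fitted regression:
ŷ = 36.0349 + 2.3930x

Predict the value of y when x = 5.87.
ŷ = 50.0818

Plug x = 5.87 into the fitted line:

ŷ = 36.0349 + 2.3930 × 5.87
ŷ = 36.0349 + 14.0469
ŷ = 50.0818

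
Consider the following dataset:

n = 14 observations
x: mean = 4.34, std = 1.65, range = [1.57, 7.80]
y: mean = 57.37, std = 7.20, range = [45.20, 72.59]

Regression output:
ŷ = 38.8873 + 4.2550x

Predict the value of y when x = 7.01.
ŷ = 68.7149

x = 7.01 lies inside the observed range [1.57, 7.80], so the fitted equation applies directly:

ŷ = 38.8873 + 4.2550 × 7.01
ŷ = 38.8873 + 29.8276
ŷ = 68.7149

This is the fitted mean response at that x — an individual observation would come with a wider prediction interval.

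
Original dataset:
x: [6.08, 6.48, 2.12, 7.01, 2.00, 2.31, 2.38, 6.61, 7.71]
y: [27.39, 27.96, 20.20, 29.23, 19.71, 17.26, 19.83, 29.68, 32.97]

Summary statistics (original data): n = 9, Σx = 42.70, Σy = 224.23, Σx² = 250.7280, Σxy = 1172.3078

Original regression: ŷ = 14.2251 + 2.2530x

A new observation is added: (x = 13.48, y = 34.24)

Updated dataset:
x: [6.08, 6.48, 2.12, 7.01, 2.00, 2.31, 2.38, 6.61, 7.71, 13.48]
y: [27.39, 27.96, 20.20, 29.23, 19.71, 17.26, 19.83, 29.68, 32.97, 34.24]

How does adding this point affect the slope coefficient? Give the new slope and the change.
New slope β₁ = 1.5561 versus 2.2530 before: a change of -0.6969 (-30.9%).

x = 13.48 lies well outside the original x-range [2.00, 7.71] (x̄ ≈ 4.74), so this observation has high leverage and can move the slope substantially.

Step 1: Update the sums with the new point (n goes from 9 to 10)
Σx  = 42.70 + 13.48 = 56.18
Σy  = 224.23 + 34.24 = 258.47
Σx² = 250.7280 + 13.48² = 250.7280 + 181.7104 = 432.4384
Σxy = 1172.3078 + 13.48×34.24 = 1172.3078 + 461.5552 = 1633.8630

Step 2: Recompute the slope with b₁ = (nΣxy − ΣxΣy) / (nΣx² − (Σx)²)
Numerator   = 10×1633.8630 − 56.18×258.47 = 16338.6300 − 14520.8446 = 1817.7854
Denominator = 10×432.4384 − 56.18² = 4324.3840 − 3156.1924 = 1168.1916
b₁(new) = 1817.7854 / 1168.1916 = 1.5561

(Same formula on the original sums: (9×1172.3078 − 42.70×224.23) / (9×250.7280 − 42.70²) = 976.1492 / 433.2620 = 2.2530, matching the given fit.)

Step 3: Change in slope
Δβ₁ = 1.5561 − 2.2530 = -0.6969
Relative change = -0.6969 / 2.2530 × 100% = -30.9%
→ the slope decreases when the point is added.

Because the point sits below the extension of the original line at a high-leverage x, it tilts the fit down.
In practice: investigate whether it comes from the same population as the rest of the sample; refit with and without it and report both if conclusions differ.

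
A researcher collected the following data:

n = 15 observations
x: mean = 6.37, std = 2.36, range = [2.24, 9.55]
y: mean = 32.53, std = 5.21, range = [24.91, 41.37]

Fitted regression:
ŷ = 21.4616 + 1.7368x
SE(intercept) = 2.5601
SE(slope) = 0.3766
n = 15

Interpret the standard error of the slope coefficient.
SE(β̂₁) = 0.3766 is the estimated standard deviation of the slope estimate across repeated samples; relative to β̂₁ = 1.7368 that is 21.7%, a moderately precise estimate.

SE(β̂₁) = 0.3766 says: if we drew many samples of n = 15 from the same population and refit each time, the fitted slopes would scatter with a standard deviation of roughly 0.3766 around the true β₁.

Relative precision:
- SE / |β̂₁| = 0.3766 / 1.7368 = 21.7%
- Rule of thumb (under 20%: precise; 20% to under 50%: moderately precise; 50% or more: imprecise) → moderately precise

Link to the t-test: t = β̂₁ / SE(β̂₁) = 1.7368 / 0.3766 = 4.6118, the statistic for H₀: β₁ = 0.

What drives SE(β̂₁): larger n (here n = 15) → smaller SE; wider spread of x values → smaller SE; more residual scatter → larger SE.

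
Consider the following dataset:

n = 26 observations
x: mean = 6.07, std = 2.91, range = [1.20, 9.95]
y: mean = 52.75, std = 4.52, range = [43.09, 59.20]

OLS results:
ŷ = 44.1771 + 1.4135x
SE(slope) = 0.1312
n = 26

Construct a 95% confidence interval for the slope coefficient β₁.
The 95% CI for β₁ is (1.1427, 1.6843)

Confidence interval for the slope:

The 95% CI for β₁ is: β̂₁ ± t*(α/2, n-2) × SE(β̂₁)

Step 1: Find critical t-value
- Confidence level = 0.95
- Degrees of freedom = n - 2 = 26 - 2 = 24
- t*(α/2, 24) = 2.0639

Step 2: Calculate margin of error
Margin = 2.0639 × 0.1312 = 0.2708

Step 3: Construct interval
CI = 1.4135 ± 0.2708
CI = (1.1427, 1.6843)

Interpretation: each one-unit increase in x is associated with a change in mean y of between 1.1427 and 1.6843, with 95% confidence.
Both endpoints are positive, so the data support a genuinely positive slope at this confidence level.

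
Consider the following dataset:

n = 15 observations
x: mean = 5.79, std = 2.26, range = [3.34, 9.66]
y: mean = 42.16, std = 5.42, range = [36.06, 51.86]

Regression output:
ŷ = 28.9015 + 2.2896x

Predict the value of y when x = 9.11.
ŷ = 49.7598

To predict y for x = 9.11, substitute into the regression equation:

ŷ = 28.9015 + 2.2896 × 9.11
ŷ = 28.9015 + 20.8583
ŷ = 49.7598

This is a point prediction; actual observations scatter around it by roughly the residual standard deviation.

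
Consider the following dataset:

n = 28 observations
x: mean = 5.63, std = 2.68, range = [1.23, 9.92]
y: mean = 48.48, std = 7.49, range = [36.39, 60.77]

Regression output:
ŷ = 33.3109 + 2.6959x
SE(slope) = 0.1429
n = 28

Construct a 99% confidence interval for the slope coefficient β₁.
The 99% CI for β₁ is (2.2988, 3.0930)

Confidence interval for the slope:

The 99% CI for β₁ is: β̂₁ ± t*(α/2, n-2) × SE(β̂₁)

Step 1: Find critical t-value
- Confidence level = 0.99
- Degrees of freedom = n - 2 = 28 - 2 = 26
- t*(α/2, 26) = 2.7787

Step 2: Calculate margin of error
Margin = 2.7787 × 0.1429 = 0.3971

Step 3: Construct interval
CI = 2.6959 ± 0.3971
CI = (2.2988, 3.0930)

Interpretation: intervals built this way capture the true β₁ in 99% of repeated samples; here the plausible range for the per-unit effect of x on y is 2.2988 to 3.0930.
Since 0 is outside the interval, a two-sided test at α = 0.01 would reject H₀: β₁ = 0.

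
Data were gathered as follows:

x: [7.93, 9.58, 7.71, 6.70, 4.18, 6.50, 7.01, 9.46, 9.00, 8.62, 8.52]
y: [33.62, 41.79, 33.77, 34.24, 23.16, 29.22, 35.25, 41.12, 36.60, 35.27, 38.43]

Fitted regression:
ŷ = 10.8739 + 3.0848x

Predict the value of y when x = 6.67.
ŷ = 31.4495

Plug x = 6.67 into the fitted line:

ŷ = 10.8739 + 3.0848 × 6.67
ŷ = 10.8739 + 20.5756
ŷ = 31.4495

This is a point prediction; actual observations scatter around it by roughly the residual standard deviation.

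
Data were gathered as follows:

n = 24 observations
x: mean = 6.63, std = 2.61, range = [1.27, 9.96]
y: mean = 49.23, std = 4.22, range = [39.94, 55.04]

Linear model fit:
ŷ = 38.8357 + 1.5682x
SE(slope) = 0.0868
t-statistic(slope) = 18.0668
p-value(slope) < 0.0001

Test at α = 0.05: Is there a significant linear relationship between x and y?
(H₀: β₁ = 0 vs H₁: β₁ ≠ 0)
Reject H₀: p-value < 0.0001 < α = 0.05. The linear relationship is significant at the 5% level.

Hypothesis test for the slope coefficient:

H₀: β₁ = 0 (no linear relationship)
H₁: β₁ ≠ 0 (linear relationship exists)

Test statistic: t = β̂₁ / SE(β̂₁) = 1.5682 / 0.0868 = 18.0668

With df = 22, the two-sided p-value for |t| = 18.0668 is <0.0001.

Decision rule: reject H₀ if p-value < α.
p-value < 0.0001 < α = 0.05 → reject H₀.

Conclusion: the linear association between x and y is significant at the 5% level.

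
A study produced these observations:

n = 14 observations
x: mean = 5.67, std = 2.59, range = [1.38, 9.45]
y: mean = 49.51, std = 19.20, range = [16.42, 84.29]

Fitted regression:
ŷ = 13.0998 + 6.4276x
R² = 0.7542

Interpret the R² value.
About 75.42% of the variability in y is accounted for by the regression on x (R² = 0.7542) — a strong linear fit.

R² (coefficient of determination) measures the proportion of variance in y explained by the regression model.

Here R² = 0.7542:
- Explained: 75.42% of the variation in y
- Unexplained (residual): 100% − 75.42% = 24.58%
- Rule of thumb (below 0.3 weak; 0.3 to below 0.7 moderate; 0.7 and above strong) → strong

Note: R² never decreases when predictors are added, so it should not be used alone to compare models of different size.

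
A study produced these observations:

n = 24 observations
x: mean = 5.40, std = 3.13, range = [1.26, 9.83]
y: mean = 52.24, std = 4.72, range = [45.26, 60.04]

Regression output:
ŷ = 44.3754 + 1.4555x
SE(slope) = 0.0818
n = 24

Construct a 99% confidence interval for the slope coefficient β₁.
The 99% CI for β₁ is (1.2249, 1.6861)

Confidence interval for the slope:

The 99% CI for β₁ is: β̂₁ ± t*(α/2, n-2) × SE(β̂₁)

Step 1: Find critical t-value
- Confidence level = 0.99
- Degrees of freedom = n - 2 = 24 - 2 = 22
- t*(α/2, 22) = 2.8188

Step 2: Calculate margin of error
Margin = 2.8188 × 0.0818 = 0.2306

Step 3: Construct interval
CI = 1.4555 ± 0.2306
CI = (1.2249, 1.6861)

Interpretation: intervals built this way capture the true β₁ in 99% of repeated samples; here the plausible range for the per-unit effect of x on y is 1.2249 to 1.6861.
The interval does not include 0, suggesting a significant linear relationship.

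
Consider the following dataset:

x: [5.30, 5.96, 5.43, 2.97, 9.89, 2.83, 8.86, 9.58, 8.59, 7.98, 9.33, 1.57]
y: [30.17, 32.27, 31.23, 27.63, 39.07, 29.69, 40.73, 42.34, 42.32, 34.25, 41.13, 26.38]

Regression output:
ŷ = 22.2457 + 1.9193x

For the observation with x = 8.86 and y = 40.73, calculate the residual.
Residual = 1.4793

The residual is the difference between the actual value and the predicted value:

Residual = y - ŷ

Step 1: Calculate predicted value
ŷ = 22.2457 + 1.9193 × 8.86
ŷ = 39.2507

Step 2: Calculate residual
Residual = 40.73 - 39.2507
Residual = 1.4793

The residual is positive, so the observed y = 40.73 sits above the regression line (the line underestimates it by 1.4793).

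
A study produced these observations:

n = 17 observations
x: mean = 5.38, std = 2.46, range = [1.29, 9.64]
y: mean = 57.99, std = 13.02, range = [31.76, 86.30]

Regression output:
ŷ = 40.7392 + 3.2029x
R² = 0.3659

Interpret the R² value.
The model explains 36.59% of the variance in y (R² = 0.3659), leaving 63.41% unexplained; the fit is moderate.

R² = 1 − SS_res/SS_tot compares the residual scatter to the total scatter of y about its mean.

Here R² = 0.3659:
- Explained: 36.59% of the variation in y
- Unexplained (residual): 100% − 36.59% = 63.41%
- Rule of thumb (below 0.3 weak; 0.3 to below 0.7 moderate; 0.7 and above strong) → moderate

Note: R² never decreases when predictors are added, so it should not be used alone to compare models of different size.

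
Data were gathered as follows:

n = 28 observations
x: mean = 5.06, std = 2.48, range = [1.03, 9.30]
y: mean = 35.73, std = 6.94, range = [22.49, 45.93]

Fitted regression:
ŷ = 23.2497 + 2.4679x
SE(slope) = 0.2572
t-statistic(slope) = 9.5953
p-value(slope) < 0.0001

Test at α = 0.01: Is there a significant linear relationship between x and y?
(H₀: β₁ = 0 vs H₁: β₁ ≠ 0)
p-value < 0.0001 < α = 0.01, so we reject H₀. The relationship is significant.

Hypothesis test for the slope coefficient:

H₀: β₁ = 0 (no linear relationship)
H₁: β₁ ≠ 0 (linear relationship exists)

Test statistic: t = β̂₁ / SE(β̂₁) = 2.4679 / 0.2572 = 9.5953

The p-value (<0.0001) is the probability, under H₀, of a t-statistic at least as extreme as |t| = 9.5953 (two-sided, df = n − 2 = 26).

Decision rule: reject H₀ if p-value < α.
p-value < 0.0001 < α = 0.01 → reject H₀.

Conclusion: the linear association between x and y is significant at the 1% level.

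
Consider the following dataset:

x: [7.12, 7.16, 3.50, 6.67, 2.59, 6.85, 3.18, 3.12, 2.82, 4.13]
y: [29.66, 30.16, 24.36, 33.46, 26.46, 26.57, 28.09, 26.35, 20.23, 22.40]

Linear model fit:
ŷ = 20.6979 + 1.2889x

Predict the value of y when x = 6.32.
ŷ = 28.8437

Plug x = 6.32 into the fitted line:

ŷ = 20.6979 + 1.2889 × 6.32
ŷ = 20.6979 + 8.1458
ŷ = 28.8437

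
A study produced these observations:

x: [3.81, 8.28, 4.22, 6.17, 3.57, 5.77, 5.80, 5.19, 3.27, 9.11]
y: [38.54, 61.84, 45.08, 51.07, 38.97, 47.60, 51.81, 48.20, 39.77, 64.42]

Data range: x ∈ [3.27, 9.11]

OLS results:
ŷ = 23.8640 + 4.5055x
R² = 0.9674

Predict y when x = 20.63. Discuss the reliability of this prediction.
The equation gives ŷ = 116.8125; however x = 20.63 is 11.52 units above the observed range, so this extrapolated value should not be trusted.

Prediction calculation:
ŷ = 23.8640 + 4.5055 × 20.63
ŷ = 116.8125

Reliability:
- Data range: x ∈ [3.27, 9.11]
- Prediction point: x = 20.63 is 11.52 units above the observed range → this is EXTRAPOLATION, not interpolation

Why that matters here:
- The linear relationship may not hold outside the observed range
- Real relationships often flatten, saturate, or turn nonlinear at extremes

The R² = 0.9674 only validates the fit within [3.27, 9.11]; treat ŷ = 116.8125 with caution.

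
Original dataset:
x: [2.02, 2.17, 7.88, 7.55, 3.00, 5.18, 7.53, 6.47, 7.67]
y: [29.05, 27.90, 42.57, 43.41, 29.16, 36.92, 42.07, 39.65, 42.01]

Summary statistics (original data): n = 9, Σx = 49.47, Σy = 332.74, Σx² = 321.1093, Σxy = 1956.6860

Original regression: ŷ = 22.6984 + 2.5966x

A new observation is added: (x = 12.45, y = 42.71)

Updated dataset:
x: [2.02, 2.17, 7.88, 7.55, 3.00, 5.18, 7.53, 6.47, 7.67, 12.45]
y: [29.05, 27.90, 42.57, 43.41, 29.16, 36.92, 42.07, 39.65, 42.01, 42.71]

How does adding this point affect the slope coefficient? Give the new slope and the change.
The slope changes from 2.5966 to 1.7652 (change of -0.8314, or -32.0%).

The new point has HIGH LEVERAGE: x = 12.45 is far from the original mean x̄ = 49.47/9 ≈ 5.50 (original range [2.02, 7.88]).

Step 1: Update the sums with the new point (n goes from 9 to 10)
Σx  = 49.47 + 12.45 = 61.92
Σy  = 332.74 + 42.71 = 375.45
Σx² = 321.1093 + 12.45² = 321.1093 + 155.0025 = 476.1118
Σxy = 1956.6860 + 12.45×42.71 = 1956.6860 + 531.7395 = 2488.4255

Step 2: Recompute the slope with b₁ = (nΣxy − ΣxΣy) / (nΣx² − (Σx)²)
Numerator   = 10×2488.4255 − 61.92×375.45 = 24884.2550 − 23247.8640 = 1636.3910
Denominator = 10×476.1118 − 61.92² = 4761.1180 − 3834.0864 = 927.0316
b₁(new) = 1636.3910 / 927.0316 = 1.7652

(Same formula on the original sums: (9×1956.6860 − 49.47×332.74) / (9×321.1093 − 49.47²) = 1149.5262 / 442.7028 = 2.5966, matching the given fit.)

Step 3: Change in slope
Δβ₁ = 1.7652 − 2.5966 = -0.8314
Relative change = -0.8314 / 2.5966 × 100% = -32.0%
→ the slope decreases when the point is added.

Because the point sits below the extension of the original line at a high-leverage x, it tilts the fit down.
In practice: refit with and without it and report both if conclusions differ.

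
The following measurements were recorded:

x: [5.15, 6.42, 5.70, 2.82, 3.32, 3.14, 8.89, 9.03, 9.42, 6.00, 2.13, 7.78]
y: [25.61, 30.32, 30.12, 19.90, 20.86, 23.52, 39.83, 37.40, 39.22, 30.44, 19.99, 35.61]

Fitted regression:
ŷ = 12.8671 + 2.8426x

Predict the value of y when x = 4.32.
ŷ = 25.1471

Plug x = 4.32 into the fitted line:

ŷ = 12.8671 + 2.8426 × 4.32
ŷ = 12.8671 + 12.2800
ŷ = 25.1471

This is a point prediction; actual observations scatter around it by roughly the residual standard deviation.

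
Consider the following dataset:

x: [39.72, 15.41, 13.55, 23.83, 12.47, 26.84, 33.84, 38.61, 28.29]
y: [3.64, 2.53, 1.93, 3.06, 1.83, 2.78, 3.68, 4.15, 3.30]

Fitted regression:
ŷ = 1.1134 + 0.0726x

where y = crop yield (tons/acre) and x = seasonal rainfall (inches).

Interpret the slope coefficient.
On average, crop yield is about 0.0726 tons/acre higher for every extra inch of rainfall.

The slope coefficient β₁ = 0.0726 represents the marginal effect of rainfall on crop yield.

Interpretation:
- Rainfall up by 1 inch → predicted crop yield increases by 0.0726 tons/acre
- This is a linear approximation: the same per-unit change is assumed across the whole observed x range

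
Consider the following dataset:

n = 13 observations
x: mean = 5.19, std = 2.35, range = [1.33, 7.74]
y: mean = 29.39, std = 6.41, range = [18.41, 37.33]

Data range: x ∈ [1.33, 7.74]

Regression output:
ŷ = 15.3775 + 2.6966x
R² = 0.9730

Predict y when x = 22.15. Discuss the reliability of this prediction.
ŷ = 75.1072, but this is extrapolation (above the data range [1.33, 7.74]) and may be unreliable.

Prediction calculation:
ŷ = 15.3775 + 2.6966 × 22.15
ŷ = 75.1072

Reliability:
- Data range: x ∈ [1.33, 7.74]
- Prediction point: x = 22.15 is 14.41 units above the observed range → this is EXTRAPOLATION, not interpolation

Why that matters here:
- The standard error of prediction grows with (x − x̄)², and x = 22.15 is far from x̄ = 5.19
- There are no observations near this x to validate the fitted line there

Report the number if required, but flag clearly that it is an extrapolation.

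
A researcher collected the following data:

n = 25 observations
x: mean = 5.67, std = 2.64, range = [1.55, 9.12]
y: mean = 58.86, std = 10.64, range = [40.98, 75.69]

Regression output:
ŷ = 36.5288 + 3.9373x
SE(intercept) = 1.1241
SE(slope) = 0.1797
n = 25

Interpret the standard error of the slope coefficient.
SE(β̂₁) = 0.1797 is the estimated standard deviation of the slope estimate across repeated samples; relative to β̂₁ = 3.9373 that is 4.6%, a precise estimate.

SE(β̂₁) = s / √Sxx, where s is the residual standard deviation and Sxx = Σ(x − x̄)². It is the yardstick for how far β̂₁ = 3.9373 could plausibly be from the true slope.

Relative precision:
- SE / |β̂₁| = 0.1797 / 3.9373 = 4.6%
- Rule of thumb (under 20%: precise; 20% to under 50%: moderately precise; 50% or more: imprecise) → precise

Link to the t-test: t = β̂₁ / SE(β̂₁) = 3.9373 / 0.1797 = 21.9104, the statistic for H₀: β₁ = 0.

What drives SE(β̂₁): wider spread of x values → smaller SE; larger n (here n = 25) → smaller SE.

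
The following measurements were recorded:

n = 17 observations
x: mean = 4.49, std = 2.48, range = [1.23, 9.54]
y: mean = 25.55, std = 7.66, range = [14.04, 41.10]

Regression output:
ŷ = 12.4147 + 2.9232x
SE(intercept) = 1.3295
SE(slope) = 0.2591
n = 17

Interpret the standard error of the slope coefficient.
SE(β̂₁) = 0.2591 is the estimated standard deviation of the slope estimate across repeated samples; relative to β̂₁ = 2.9232 that is 8.9%, a precise estimate.

What SE measures:
- The standard error quantifies the sampling variability of the coefficient estimate
- It is the estimated standard deviation of β̂₁ across hypothetical repeated samples of the same size
- Smaller SE → more precise estimate

Relative precision:
- SE / |β̂₁| = 0.2591 / 2.9232 = 8.9%
- Rule of thumb (under 20%: precise; 20% to under 50%: moderately precise; 50% or more: imprecise) → precise

Link to interval estimation: a confidence interval for β₁ is β̂₁ ± t* × 0.2591, so SE sets the half-width per unit of t*.

What drives SE(β̂₁): larger n (here n = 17) → smaller SE; more residual scatter → larger SE; wider spread of x values → smaller SE.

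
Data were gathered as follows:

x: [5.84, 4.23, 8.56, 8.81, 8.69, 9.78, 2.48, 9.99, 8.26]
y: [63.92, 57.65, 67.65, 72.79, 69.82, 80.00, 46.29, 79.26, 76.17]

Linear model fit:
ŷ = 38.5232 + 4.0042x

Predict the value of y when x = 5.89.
ŷ = 62.1079

To predict y for x = 5.89, substitute into the regression equation:

ŷ = 38.5232 + 4.0042 × 5.89
ŷ = 38.5232 + 23.5847
ŷ = 62.1079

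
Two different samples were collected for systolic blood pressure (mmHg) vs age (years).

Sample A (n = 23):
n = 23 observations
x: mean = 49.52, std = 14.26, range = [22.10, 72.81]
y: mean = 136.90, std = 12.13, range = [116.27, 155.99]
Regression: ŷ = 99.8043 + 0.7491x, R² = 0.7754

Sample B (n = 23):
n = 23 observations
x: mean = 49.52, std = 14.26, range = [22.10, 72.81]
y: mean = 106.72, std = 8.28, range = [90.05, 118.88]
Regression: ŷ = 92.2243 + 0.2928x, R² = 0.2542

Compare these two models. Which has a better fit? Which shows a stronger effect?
Model A has the better fit (R² = 0.7754 vs 0.2542). Model A shows the stronger effect (|β₁| = 0.7491 vs 0.2928).

Model Comparison:

Fit — compare R²:
- Model A: R² = 0.7754 → 77.54% of variance in blood pressure explained
- Model B: R² = 0.2542 → 25.42% of variance in blood pressure explained
- 0.7754 > 0.2542 → Model A has the better fit

Which has the larger per-year effect? (|β₁|)
- Model A: β₁ = 0.7491 → predicted blood pressure rises 0.7491 mmHg per additional year of age
- Model B: β₁ = 0.2928 → predicted blood pressure rises 0.2928 mmHg per additional year of age
- |0.7491| > |0.2928| → Model A shows the stronger marginal effect

Note: A better fit (higher R²) doesn't necessarily mean a more important relationship.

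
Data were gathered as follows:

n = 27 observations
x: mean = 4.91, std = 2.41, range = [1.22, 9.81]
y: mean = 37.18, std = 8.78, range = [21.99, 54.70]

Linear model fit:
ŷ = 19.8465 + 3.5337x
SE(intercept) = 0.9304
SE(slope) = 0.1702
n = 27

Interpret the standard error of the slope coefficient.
SE(β̂₁) = 0.1702 is the estimated standard deviation of the slope estimate across repeated samples; relative to β̂₁ = 3.5337 that is 4.8%, a precise estimate.

SE(β̂₁) = s / √Sxx, where s is the residual standard deviation and Sxx = Σ(x − x̄)². It is the yardstick for how far β̂₁ = 3.5337 could plausibly be from the true slope.

Relative precision:
- SE / |β̂₁| = 0.1702 / 3.5337 = 4.8%
- Rule of thumb (under 20%: precise; 20% to under 50%: moderately precise; 50% or more: imprecise) → precise

Link to the t-test: t = β̂₁ / SE(β̂₁) = 3.5337 / 0.1702 = 20.7620, the statistic for H₀: β₁ = 0.

What drives SE(β̂₁): larger n (here n = 27) → smaller SE; more residual scatter → larger SE.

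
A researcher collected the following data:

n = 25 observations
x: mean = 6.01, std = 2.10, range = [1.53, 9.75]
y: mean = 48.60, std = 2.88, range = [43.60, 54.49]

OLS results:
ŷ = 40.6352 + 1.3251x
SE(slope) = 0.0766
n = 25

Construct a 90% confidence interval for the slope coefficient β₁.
The 90% CI for β₁ is (1.1938, 1.4564)

Confidence interval for the slope:

The 90% CI for β₁ is: β̂₁ ± t*(α/2, n-2) × SE(β̂₁)

Step 1: Find critical t-value
- Confidence level = 0.9
- Degrees of freedom = n - 2 = 25 - 2 = 23
- t*(α/2, 23) = 1.7139

Step 2: Calculate margin of error
Margin = 1.7139 × 0.0766 = 0.1313

Step 3: Construct interval
CI = 1.3251 ± 0.1313
CI = (1.1938, 1.4564)

Interpretation: intervals built this way capture the true β₁ in 90% of repeated samples; here the plausible range for the per-unit effect of x on y is 1.1938 to 1.4564.
Since 0 is outside the interval, a two-sided test at α = 0.10 would reject H₀: β₁ = 0.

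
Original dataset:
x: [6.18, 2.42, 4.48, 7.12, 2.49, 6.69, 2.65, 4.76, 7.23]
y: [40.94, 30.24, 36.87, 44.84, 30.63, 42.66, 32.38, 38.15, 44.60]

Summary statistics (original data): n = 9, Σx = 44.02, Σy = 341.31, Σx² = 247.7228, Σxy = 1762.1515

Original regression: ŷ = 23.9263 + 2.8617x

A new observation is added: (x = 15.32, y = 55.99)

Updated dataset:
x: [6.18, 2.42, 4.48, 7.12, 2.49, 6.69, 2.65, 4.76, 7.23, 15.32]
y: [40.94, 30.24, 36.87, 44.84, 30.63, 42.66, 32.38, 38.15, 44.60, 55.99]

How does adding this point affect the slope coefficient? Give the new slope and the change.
Adding the point moves β₁ from 2.8617 to 2.0133, i.e. it decreases by 0.8484 (-29.6%).

x = 15.32 lies well outside the original x-range [2.42, 7.23] (x̄ ≈ 4.89), so this observation has high leverage and can move the slope substantially.

Step 1: Update the sums with the new point (n goes from 9 to 10)
Σx  = 44.02 + 15.32 = 59.34
Σy  = 341.31 + 55.99 = 397.30
Σx² = 247.7228 + 15.32² = 247.7228 + 234.7024 = 482.4252
Σxy = 1762.1515 + 15.32×55.99 = 1762.1515 + 857.7668 = 2619.9183

Step 2: Recompute the slope with b₁ = (nΣxy − ΣxΣy) / (nΣx² − (Σx)²)
Numerator   = 10×2619.9183 − 59.34×397.30 = 26199.1830 − 23575.7820 = 2623.4010
Denominator = 10×482.4252 − 59.34² = 4824.2520 − 3521.2356 = 1303.0164
b₁(new) = 2623.4010 / 1303.0164 = 2.0133

(Same formula on the original sums: (9×1762.1515 − 44.02×341.31) / (9×247.7228 − 44.02²) = 834.8973 / 291.7448 = 2.8617, matching the given fit.)

Step 3: Change in slope
Δβ₁ = 2.0133 − 2.8617 = -0.8484
Relative change = -0.8484 / 2.8617 × 100% = -29.6%
→ the slope decreases when the point is added.

A high-leverage point only changes the slope if it is off the original line; here y = 55.99 is below the original trend, so the slope decreases.
In practice: examine leverage (hᵢ) and Cook's distance rather than deleting it automatically.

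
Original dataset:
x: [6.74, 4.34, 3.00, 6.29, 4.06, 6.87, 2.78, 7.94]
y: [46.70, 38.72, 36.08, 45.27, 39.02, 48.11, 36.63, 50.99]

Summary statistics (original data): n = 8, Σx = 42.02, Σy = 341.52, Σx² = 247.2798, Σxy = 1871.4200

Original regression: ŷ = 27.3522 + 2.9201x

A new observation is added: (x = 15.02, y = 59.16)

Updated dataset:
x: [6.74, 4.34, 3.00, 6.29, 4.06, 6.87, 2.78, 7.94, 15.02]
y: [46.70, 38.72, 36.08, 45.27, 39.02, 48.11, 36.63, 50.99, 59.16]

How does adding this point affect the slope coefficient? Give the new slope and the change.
The slope changes from 2.9201 to 1.9806 (change of -0.9395, or -32.2%).

The new point has HIGH LEVERAGE: x = 15.02 is far from the original mean x̄ = 42.02/8 ≈ 5.25 (original range [2.78, 7.94]).

Step 1: Update the sums with the new point (n goes from 8 to 9)
Σx  = 42.02 + 15.02 = 57.04
Σy  = 341.52 + 59.16 = 400.68
Σx² = 247.2798 + 15.02² = 247.2798 + 225.6004 = 472.8802
Σxy = 1871.4200 + 15.02×59.16 = 1871.4200 + 888.5832 = 2760.0032

Step 2: Recompute the slope with b₁ = (nΣxy − ΣxΣy) / (nΣx² − (Σx)²)
Numerator   = 9×2760.0032 − 57.04×400.68 = 24840.0288 − 22854.7872 = 1985.2416
Denominator = 9×472.8802 − 57.04² = 4255.9218 − 3253.5616 = 1002.3602
b₁(new) = 1985.2416 / 1002.3602 = 1.9806

(Same formula on the original sums: (8×1871.4200 − 42.02×341.52) / (8×247.2798 − 42.02²) = 620.6896 / 212.5580 = 2.9201, matching the given fit.)

Step 3: Change in slope
Δβ₁ = 1.9806 − 2.9201 = -0.9395
Relative change = -0.9395 / 2.9201 × 100% = -32.2%
→ the slope decreases when the point is added.

Because the point sits below the extension of the original line at a high-leverage x, it tilts the fit down.
In practice: investigate whether it comes from the same population as the rest of the sample.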